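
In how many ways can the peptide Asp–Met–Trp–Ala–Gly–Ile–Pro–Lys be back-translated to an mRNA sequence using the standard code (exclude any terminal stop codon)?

Asp: 2 codons.
Met: 1 codon.
Trp: 1 codon.
Ala: 4 codons.
Gly: 4 codons.
Ile: 3 codons.
Pro: 4 codons.
Lys: 2 codons.
2 × 1 × 1 × 4 × 4 × 3 × 4 × 2 = 768.

768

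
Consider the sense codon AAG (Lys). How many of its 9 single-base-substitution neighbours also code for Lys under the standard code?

Position 1: none → 0 synonymous.
Position 2: none → 0 synonymous.
Position 3: AAA → 1 synonymous.
Total: 0 + 0 + 1 = 1.

1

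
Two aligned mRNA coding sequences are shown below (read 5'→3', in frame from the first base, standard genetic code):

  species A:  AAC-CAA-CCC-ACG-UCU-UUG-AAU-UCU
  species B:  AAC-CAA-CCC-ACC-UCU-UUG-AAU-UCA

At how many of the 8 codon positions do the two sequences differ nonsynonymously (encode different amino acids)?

Codon 1: AAC Asn / AAC Asn — identical.
Codon 2: CAA Gln / CAA Gln — identical.
Codon 3: CCC Pro / CCC Pro — identical.
Codon 4: ACG Thr / ACC Thr — synonymous.
Codon 5: UCU Ser / UCU Ser — identical.
Codon 6: UUG Leu / UUG Leu — identical.
Codon 7: AAU Asn / AAU Asn — identical.
Codon 8: UCU Ser / UCA Ser — synonymous.
Nonsynonymous differences: 0.

0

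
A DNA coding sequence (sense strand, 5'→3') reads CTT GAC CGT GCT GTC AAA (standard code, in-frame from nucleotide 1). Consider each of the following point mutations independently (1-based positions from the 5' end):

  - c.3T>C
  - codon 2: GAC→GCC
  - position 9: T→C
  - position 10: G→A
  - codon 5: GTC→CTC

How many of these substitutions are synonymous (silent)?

Codon 1: CTT (Leu) → CTC (Leu) — synonymous.
Codon 2: GAC (Asp) → GCC (Ala) — missense.
Codon 3: CGT (Arg) → CGC (Arg) — synonymous.
Codon 4: GCT (Ala) → ACT (Thr) — missense.
Codon 5: GTC (Val) → CTC (Leu) — missense.
Synonymous: 2 of 5.

2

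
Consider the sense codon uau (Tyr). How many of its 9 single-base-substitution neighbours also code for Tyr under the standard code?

Position 1: none → 0 synonymous.
Position 2: none → 0 synonymous.
Position 3: UAC → 1 synonymous.
Total: 0 + 0 + 1 = 1.

1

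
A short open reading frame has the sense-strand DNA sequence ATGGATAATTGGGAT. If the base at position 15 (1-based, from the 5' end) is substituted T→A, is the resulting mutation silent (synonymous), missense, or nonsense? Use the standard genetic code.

Position 15 falls in codon 5: GAT → Asp.
After the substitution the codon is GAA → Glu.
Asp ≠ Glu, so this is a missense mutation.

missense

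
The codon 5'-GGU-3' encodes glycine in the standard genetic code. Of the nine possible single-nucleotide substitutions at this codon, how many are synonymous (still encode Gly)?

Position 1: none → 0 synonymous.
Position 2: none → 0 synonymous.
Position 3: GGC, GGA, GGG → 3 synonymous.
Total: 0 + 0 + 3 = 3.

3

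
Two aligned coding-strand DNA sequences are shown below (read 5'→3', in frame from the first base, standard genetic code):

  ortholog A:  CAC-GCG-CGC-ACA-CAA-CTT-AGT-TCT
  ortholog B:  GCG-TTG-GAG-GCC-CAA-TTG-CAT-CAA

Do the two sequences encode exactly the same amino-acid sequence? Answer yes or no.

Codon 1: CAC His / GCG Ala — nonsynonymous.
Codon 2: GCG Ala / TTG Leu — nonsynonymous.
Codon 3: CGC Arg / GAG Glu — nonsynonymous.
Codon 4: ACA Thr / GCC Ala — nonsynonymous.
Codon 5: CAA Gln / CAA Gln — identical.
Codon 6: CTT Leu / TTG Leu — synonymous.
Codon 7: AGT Ser / CAT His — nonsynonymous.
Codon 8: TCT Ser / CAA Gln — nonsynonymous.
Nonsynonymous differences: 6 → different protein.

no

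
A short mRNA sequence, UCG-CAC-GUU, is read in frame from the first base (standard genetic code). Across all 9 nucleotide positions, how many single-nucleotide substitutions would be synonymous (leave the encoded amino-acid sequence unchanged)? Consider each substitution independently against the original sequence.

7

Codon 1 (UCG, Ser): 3 synonymous substitutions.
Codon 2 (CAC, His): 1 synonymous substitution.
Codon 3 (GUU, Val): 3 synonymous substitutions.
Total: 3 + 1 + 3 = 7.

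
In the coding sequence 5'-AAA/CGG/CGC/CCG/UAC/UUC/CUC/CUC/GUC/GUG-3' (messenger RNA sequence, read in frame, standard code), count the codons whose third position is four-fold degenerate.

Codon 1 AAA (Lys): third position 2-fold.
Codon 2 CGG (Arg): third position 4-fold.
Codon 3 CGC (Arg): third position 4-fold.
Codon 4 CCG (Pro): third position 4-fold.
Codon 5 UAC (Tyr): third position 2-fold.
Codon 6 UUC (Phe): third position 2-fold.
Codon 7 CUC (Leu): third position 4-fold.
Codon 8 CUC (Leu): third position 4-fold.
Codon 9 GUC (Val): third position 4-fold.
Codon 10 GUG (Val): third position 4-fold.
Four-fold degenerate third positions: 7.

7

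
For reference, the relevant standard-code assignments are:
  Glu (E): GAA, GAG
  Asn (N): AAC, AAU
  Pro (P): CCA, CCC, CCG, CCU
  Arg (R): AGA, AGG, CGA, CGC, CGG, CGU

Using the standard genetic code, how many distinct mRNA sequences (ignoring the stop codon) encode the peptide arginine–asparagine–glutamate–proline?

96

Arg: 6 codons.
Asn: 2 codons.
Glu: 2 codons.
Pro: 4 codons.
6 × 2 × 2 × 4 = 96.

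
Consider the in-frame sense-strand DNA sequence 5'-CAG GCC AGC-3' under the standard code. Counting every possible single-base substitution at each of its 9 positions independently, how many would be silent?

Codon 1 (CAG, Gln): 1 synonymous substitution.
Codon 2 (GCC, Ala): 3 synonymous substitutions.
Codon 3 (AGC, Ser): 1 synonymous substitution.
Total: 1 + 3 + 1 = 5.

5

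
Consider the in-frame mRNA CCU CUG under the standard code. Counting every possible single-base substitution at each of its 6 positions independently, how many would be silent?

Codon 1 (CCU, Pro): 3 synonymous substitutions.
Codon 2 (CUG, Leu): 4 synonymous substitutions.
Total: 3 + 4 = 7.

7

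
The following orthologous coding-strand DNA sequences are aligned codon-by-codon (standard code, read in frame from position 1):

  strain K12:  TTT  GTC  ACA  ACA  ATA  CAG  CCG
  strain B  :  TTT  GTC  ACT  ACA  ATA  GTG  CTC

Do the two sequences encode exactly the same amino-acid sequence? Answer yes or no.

Codon 1: TTT Phe / TTT Phe — identical.
Codon 2: GTC Val / GTC Val — identical.
Codon 3: ACA Thr / ACT Thr — synonymous.
Codon 4: ACA Thr / ACA Thr — identical.
Codon 5: ATA Ile / ATA Ile — identical.
Codon 6: CAG Gln / GTG Val — nonsynonymous.
Codon 7: CCG Pro / CTC Leu — nonsynonymous.
Nonsynonymous differences: 2 → different protein.

no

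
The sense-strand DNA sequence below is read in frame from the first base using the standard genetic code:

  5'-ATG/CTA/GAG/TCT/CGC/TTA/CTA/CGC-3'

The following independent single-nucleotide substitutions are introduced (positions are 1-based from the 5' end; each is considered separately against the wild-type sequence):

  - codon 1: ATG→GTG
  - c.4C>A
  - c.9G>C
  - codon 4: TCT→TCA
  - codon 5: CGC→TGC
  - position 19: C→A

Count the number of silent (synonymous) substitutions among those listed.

1

Codon 1: ATG (Met) → GTG (Val) — missense.
Codon 2: CTA (Leu) → ATA (Ile) — missense.
Codon 3: GAG (Glu) → GAC (Asp) — missense.
Codon 4: TCT (Ser) → TCA (Ser) — synonymous.
Codon 5: CGC (Arg) → TGC (Cys) — missense.
Codon 7: CTA (Leu) → ATA (Ile) — missense.
Synonymous: 1 of 6.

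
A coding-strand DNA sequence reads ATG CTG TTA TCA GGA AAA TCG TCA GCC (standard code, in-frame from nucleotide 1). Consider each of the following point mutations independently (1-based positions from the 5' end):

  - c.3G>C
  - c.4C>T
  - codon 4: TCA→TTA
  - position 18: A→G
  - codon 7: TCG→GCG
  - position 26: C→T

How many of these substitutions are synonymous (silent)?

2

Codon 1: ATG (Met) → ATC (Ile) — missense.
Codon 2: CTG (Leu) → TTG (Leu) — synonymous.
Codon 4: TCA (Ser) → TTA (Leu) — missense.
Codon 6: AAA (Lys) → AAG (Lys) — synonymous.
Codon 7: TCG (Ser) → GCG (Ala) — missense.
Codon 9: GCC (Ala) → GTC (Val) — missense.
Synonymous: 2 of 6.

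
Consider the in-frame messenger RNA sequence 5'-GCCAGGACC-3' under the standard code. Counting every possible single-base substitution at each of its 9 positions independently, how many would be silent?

8

Codon 1 (GCC, Ala): 3 synonymous substitutions.
Codon 2 (AGG, Arg): 2 synonymous substitutions.
Codon 3 (ACC, Thr): 3 synonymous substitutions.
Total: 3 + 2 + 3 = 8.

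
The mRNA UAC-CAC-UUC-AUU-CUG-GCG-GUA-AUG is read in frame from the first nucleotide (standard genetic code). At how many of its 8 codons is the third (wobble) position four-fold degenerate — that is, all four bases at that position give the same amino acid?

Codon 1 UAC (Tyr): third position 2-fold.
Codon 2 CAC (His): third position 2-fold.
Codon 3 UUC (Phe): third position 2-fold.
Codon 4 AUU (Ile): third position 3-fold.
Codon 5 CUG (Leu): third position 4-fold.
Codon 6 GCG (Ala): third position 4-fold.
Codon 7 GUA (Val): third position 4-fold.
Codon 8 AUG (Met): third position 1-fold.
Four-fold degenerate third positions: 3.

3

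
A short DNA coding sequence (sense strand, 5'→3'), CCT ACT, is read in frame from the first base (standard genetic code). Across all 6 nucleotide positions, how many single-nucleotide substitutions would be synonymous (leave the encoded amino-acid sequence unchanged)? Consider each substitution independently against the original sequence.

Codon 1 (CCT, Pro): 3 synonymous substitutions.
Codon 2 (ACT, Thr): 3 synonymous substitutions.
Total: 3 + 3 = 6.

6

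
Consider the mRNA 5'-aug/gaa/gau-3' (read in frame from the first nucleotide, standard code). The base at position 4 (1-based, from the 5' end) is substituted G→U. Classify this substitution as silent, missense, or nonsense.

nonsense

Position 4 falls in codon 2: GAA → Glu.
After the substitution the codon is UAA → Stop.
The new codon is a stop codon, so this is a nonsense mutation.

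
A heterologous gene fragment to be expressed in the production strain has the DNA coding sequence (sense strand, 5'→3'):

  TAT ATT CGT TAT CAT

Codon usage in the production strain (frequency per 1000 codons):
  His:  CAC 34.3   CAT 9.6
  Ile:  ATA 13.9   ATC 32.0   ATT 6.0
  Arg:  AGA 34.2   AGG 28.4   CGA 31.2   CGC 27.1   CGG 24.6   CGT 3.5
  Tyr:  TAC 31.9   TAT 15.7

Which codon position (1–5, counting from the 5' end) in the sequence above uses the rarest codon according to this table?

3

Codon 1 TAT (Tyr): 15.7 per 1000.
Codon 2 ATT (Ile): 6.0 per 1000.
Codon 3 CGT (Arg): 3.5 per 1000.
Codon 4 TAT (Tyr): 15.7 per 1000.
Codon 5 CAT (His): 9.6 per 1000.
Lowest frequency is 3.5 at codon 3.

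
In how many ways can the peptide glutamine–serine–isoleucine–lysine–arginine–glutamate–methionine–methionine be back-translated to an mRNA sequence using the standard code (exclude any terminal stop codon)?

864

Gln: 2 codons.
Ser: 6 codons.
Ile: 3 codons.
Lys: 2 codons.
Arg: 6 codons.
Glu: 2 codons.
Met: 1 codon.
Met: 1 codon.
2 × 6 × 3 × 2 × 6 × 2 × 1 × 1 = 864.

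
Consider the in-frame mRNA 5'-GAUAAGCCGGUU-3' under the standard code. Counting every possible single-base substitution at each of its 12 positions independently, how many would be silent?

8

Codon 1 (GAU, Asp): 1 synonymous substitution.
Codon 2 (AAG, Lys): 1 synonymous substitution.
Codon 3 (CCG, Pro): 3 synonymous substitutions.
Codon 4 (GUU, Val): 3 synonymous substitutions.
Total: 1 + 1 + 3 + 3 = 8.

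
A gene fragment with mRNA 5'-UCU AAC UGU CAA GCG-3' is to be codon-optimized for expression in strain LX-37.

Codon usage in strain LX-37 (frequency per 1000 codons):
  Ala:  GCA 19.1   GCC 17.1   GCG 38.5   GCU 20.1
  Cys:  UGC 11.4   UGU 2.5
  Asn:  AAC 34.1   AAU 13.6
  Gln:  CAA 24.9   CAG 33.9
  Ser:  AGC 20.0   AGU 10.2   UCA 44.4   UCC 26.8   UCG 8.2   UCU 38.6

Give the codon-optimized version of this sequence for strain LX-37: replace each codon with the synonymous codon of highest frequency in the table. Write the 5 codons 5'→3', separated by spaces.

UCA AAC UGC CAG GCG

Codon 1 (Ser): best is UCA at 44.4.
Codon 2 (Asn): best is AAC at 34.1.
Codon 3 (Cys): best is UGC at 11.4.
Codon 4 (Gln): best is CAG at 33.9.
Codon 5 (Ala): best is GCG at 38.5.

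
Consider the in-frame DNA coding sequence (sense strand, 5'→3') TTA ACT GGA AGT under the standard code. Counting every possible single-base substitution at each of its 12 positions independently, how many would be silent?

9

Codon 1 (TTA, Leu): 2 synonymous substitutions.
Codon 2 (ACT, Thr): 3 synonymous substitutions.
Codon 3 (GGA, Gly): 3 synonymous substitutions.
Codon 4 (AGT, Ser): 1 synonymous substitution.
Total: 2 + 3 + 3 + 1 = 9.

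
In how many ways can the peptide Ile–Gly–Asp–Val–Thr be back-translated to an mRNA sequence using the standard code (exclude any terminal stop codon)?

384

Ile: 3 codons.
Gly: 4 codons.
Asp: 2 codons.
Val: 4 codons.
Thr: 4 codons.
3 × 4 × 2 × 4 × 4 = 384.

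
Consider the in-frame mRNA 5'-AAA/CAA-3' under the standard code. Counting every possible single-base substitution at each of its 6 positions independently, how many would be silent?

2

Codon 1 (AAA, Lys): 1 synonymous substitution.
Codon 2 (CAA, Gln): 1 synonymous substitution.
Total: 1 + 1 = 2.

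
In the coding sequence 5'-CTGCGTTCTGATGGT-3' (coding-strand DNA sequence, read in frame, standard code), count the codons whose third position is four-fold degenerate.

4

Codon 1 CTG (Leu): third position 4-fold.
Codon 2 CGT (Arg): third position 4-fold.
Codon 3 TCT (Ser): third position 4-fold.
Codon 4 GAT (Asp): third position 2-fold.
Codon 5 GGT (Gly): third position 4-fold.
Four-fold degenerate third positions: 4.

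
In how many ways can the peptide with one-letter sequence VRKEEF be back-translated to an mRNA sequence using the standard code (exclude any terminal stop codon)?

Val: 4 codons.
Arg: 6 codons.
Lys: 2 codons.
Glu: 2 codons.
Glu: 2 codons.
Phe: 2 codons.
4 × 6 × 2 × 2 × 2 × 2 = 384.

384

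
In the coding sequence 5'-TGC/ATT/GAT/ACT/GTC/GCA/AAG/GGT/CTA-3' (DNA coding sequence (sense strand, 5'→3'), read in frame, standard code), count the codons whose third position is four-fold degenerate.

5

Codon 1 TGC (Cys): third position 2-fold.
Codon 2 ATT (Ile): third position 3-fold.
Codon 3 GAT (Asp): third position 2-fold.
Codon 4 ACT (Thr): third position 4-fold.
Codon 5 GTC (Val): third position 4-fold.
Codon 6 GCA (Ala): third position 4-fold.
Codon 7 AAG (Lys): third position 2-fold.
Codon 8 GGT (Gly): third position 4-fold.
Codon 9 CTA (Leu): third position 4-fold.
Four-fold degenerate third positions: 5.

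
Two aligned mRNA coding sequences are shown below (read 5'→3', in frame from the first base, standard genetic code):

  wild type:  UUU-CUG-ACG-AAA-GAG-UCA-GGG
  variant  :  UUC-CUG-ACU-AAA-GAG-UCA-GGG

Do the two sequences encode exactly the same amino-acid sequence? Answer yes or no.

yes

Codon 1: UUU Phe / UUC Phe — synonymous.
Codon 2: CUG Leu / CUG Leu — identical.
Codon 3: ACG Thr / ACU Thr — synonymous.
Codon 4: AAA Lys / AAA Lys — identical.
Codon 5: GAG Glu / GAG Glu — identical.
Codon 6: UCA Ser / UCA Ser — identical.
Codon 7: GGG Gly / GGG Gly — identical.
Nonsynonymous differences: 0 → same protein.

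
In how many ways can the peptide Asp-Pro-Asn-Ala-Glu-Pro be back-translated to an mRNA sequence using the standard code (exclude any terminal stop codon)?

512

Asp: 2 codons.
Pro: 4 codons.
Asn: 2 codons.
Ala: 4 codons.
Glu: 2 codons.
Pro: 4 codons.
2 × 4 × 2 × 4 × 2 × 4 = 512.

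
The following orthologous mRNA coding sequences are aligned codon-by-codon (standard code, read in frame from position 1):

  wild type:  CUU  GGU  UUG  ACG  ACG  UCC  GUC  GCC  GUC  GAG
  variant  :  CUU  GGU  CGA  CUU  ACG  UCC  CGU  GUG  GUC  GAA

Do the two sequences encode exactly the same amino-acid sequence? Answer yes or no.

Codon 1: CUU Leu / CUU Leu — identical.
Codon 2: GGU Gly / GGU Gly — identical.
Codon 3: UUG Leu / CGA Arg — nonsynonymous.
Codon 4: ACG Thr / CUU Leu — nonsynonymous.
Codon 5: ACG Thr / ACG Thr — identical.
Codon 6: UCC Ser / UCC Ser — identical.
Codon 7: GUC Val / CGU Arg — nonsynonymous.
Codon 8: GCC Ala / GUG Val — nonsynonymous.
Codon 9: GUC Val / GUC Val — identical.
Codon 10: GAG Glu / GAA Glu — synonymous.
Nonsynonymous differences: 4 → different protein.

no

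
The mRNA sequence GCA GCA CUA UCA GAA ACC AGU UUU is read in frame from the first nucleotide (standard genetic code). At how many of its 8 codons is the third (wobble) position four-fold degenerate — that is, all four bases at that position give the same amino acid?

5

Codon 1 GCA (Ala): third position 4-fold.
Codon 2 GCA (Ala): third position 4-fold.
Codon 3 CUA (Leu): third position 4-fold.
Codon 4 UCA (Ser): third position 4-fold.
Codon 5 GAA (Glu): third position 2-fold.
Codon 6 ACC (Thr): third position 4-fold.
Codon 7 AGU (Ser): third position 2-fold.
Codon 8 UUU (Phe): third position 2-fold.
Four-fold degenerate third positions: 5.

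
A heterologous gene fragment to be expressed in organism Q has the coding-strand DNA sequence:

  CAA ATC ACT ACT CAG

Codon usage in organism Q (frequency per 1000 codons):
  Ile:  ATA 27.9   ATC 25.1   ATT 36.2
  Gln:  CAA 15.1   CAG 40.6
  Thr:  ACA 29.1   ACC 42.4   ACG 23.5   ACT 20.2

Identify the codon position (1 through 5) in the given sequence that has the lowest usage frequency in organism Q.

1

Codon 1 CAA (Gln): 15.1 per 1000.
Codon 2 ATC (Ile): 25.1 per 1000.
Codon 3 ACT (Thr): 20.2 per 1000.
Codon 4 ACT (Thr): 20.2 per 1000.
Codon 5 CAG (Gln): 40.6 per 1000.
Lowest frequency is 15.1 at codon 1.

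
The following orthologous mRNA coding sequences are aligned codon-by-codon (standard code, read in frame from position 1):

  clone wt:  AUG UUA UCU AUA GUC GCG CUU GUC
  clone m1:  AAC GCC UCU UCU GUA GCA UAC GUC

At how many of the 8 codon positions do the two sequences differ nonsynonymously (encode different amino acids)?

4

Codon 1: AUG Met / AAC Asn — nonsynonymous.
Codon 2: UUA Leu / GCC Ala — nonsynonymous.
Codon 3: UCU Ser / UCU Ser — identical.
Codon 4: AUA Ile / UCU Ser — nonsynonymous.
Codon 5: GUC Val / GUA Val — synonymous.
Codon 6: GCG Ala / GCA Ala — synonymous.
Codon 7: CUU Leu / UAC Tyr — nonsynonymous.
Codon 8: GUC Val / GUC Val — identical.
Nonsynonymous differences: 4.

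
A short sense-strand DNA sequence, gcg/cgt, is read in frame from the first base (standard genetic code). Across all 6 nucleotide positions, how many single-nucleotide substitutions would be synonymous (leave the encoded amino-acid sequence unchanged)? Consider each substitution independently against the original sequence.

Codon 1 (GCG, Ala): 3 synonymous substitutions.
Codon 2 (CGT, Arg): 3 synonymous substitutions.
Total: 3 + 3 = 6.

6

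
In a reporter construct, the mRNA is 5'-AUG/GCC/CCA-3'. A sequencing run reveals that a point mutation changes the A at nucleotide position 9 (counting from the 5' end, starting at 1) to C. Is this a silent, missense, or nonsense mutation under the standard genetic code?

silent

Position 9 falls in codon 3: CCA → Pro.
After the substitution the codon is CCC → Pro.
Both encode Pro, so the change is synonymous.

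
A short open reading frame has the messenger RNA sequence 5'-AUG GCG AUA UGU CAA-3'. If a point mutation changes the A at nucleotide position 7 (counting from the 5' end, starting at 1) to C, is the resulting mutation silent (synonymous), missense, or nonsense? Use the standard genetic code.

Position 7 falls in codon 3: AUA → Ile.
After the substitution the codon is CUA → Leu.
Ile ≠ Leu, so this is a missense mutation.

missense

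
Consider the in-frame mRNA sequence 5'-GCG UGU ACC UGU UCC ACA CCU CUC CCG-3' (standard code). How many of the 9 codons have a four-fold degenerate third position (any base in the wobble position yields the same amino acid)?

7

Codon 1 GCG (Ala): third position 4-fold.
Codon 2 UGU (Cys): third position 2-fold.
Codon 3 ACC (Thr): third position 4-fold.
Codon 4 UGU (Cys): third position 2-fold.
Codon 5 UCC (Ser): third position 4-fold.
Codon 6 ACA (Thr): third position 4-fold.
Codon 7 CCU (Pro): third position 4-fold.
Codon 8 CUC (Leu): third position 4-fold.
Codon 9 CCG (Pro): third position 4-fold.
Four-fold degenerate third positions: 7.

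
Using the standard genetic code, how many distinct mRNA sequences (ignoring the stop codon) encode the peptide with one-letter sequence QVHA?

64

Gln: 2 codons.
Val: 4 codons.
His: 2 codons.
Ala: 4 codons.
2 × 4 × 2 × 4 = 64.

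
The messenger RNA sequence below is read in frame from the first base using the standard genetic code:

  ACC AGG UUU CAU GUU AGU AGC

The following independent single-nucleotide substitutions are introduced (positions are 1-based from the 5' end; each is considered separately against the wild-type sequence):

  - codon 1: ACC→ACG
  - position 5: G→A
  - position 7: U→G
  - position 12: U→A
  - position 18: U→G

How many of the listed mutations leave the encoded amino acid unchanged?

1

Codon 1: ACC (Thr) → ACG (Thr) — synonymous.
Codon 2: AGG (Arg) → AAG (Lys) — missense.
Codon 3: UUU (Phe) → GUU (Val) — missense.
Codon 4: CAU (His) → CAA (Gln) — missense.
Codon 6: AGU (Ser) → AGG (Arg) — missense.
Synonymous: 1 of 5.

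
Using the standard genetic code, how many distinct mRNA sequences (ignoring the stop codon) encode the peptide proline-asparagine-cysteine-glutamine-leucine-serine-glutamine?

Pro: 4 codons.
Asn: 2 codons.
Cys: 2 codons.
Gln: 2 codons.
Leu: 6 codons.
Ser: 6 codons.
Gln: 2 codons.
4 × 2 × 2 × 2 × 6 × 6 × 2 = 2304.

2304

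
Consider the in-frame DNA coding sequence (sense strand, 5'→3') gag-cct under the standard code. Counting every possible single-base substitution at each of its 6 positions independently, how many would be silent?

4

Codon 1 (GAG, Glu): 1 synonymous substitution.
Codon 2 (CCT, Pro): 3 synonymous substitutions.
Total: 1 + 3 = 4.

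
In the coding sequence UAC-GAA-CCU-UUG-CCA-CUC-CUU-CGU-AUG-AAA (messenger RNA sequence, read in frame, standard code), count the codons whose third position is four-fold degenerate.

5

Codon 1 UAC (Tyr): third position 2-fold.
Codon 2 GAA (Glu): third position 2-fold.
Codon 3 CCU (Pro): third position 4-fold.
Codon 4 UUG (Leu): third position 2-fold.
Codon 5 CCA (Pro): third position 4-fold.
Codon 6 CUC (Leu): third position 4-fold.
Codon 7 CUU (Leu): third position 4-fold.
Codon 8 CGU (Arg): third position 4-fold.
Codon 9 AUG (Met): third position 1-fold.
Codon 10 AAA (Lys): third position 2-fold.
Four-fold degenerate third positions: 5.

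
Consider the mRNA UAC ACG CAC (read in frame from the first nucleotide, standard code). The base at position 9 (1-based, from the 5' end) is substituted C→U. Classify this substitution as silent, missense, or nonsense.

Position 9 falls in codon 3: CAC → His.
After the substitution the codon is CAU → His.
Both encode His, so the change is synonymous.

silent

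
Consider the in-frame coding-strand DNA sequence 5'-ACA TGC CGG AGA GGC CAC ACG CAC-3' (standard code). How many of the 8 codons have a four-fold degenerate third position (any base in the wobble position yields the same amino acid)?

Codon 1 ACA (Thr): third position 4-fold.
Codon 2 TGC (Cys): third position 2-fold.
Codon 3 CGG (Arg): third position 4-fold.
Codon 4 AGA (Arg): third position 2-fold.
Codon 5 GGC (Gly): third position 4-fold.
Codon 6 CAC (His): third position 2-fold.
Codon 7 ACG (Thr): third position 4-fold.
Codon 8 CAC (His): third position 2-fold.
Four-fold degenerate third positions: 4.

4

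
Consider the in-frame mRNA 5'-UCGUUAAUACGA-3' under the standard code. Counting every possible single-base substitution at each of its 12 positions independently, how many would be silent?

Codon 1 (UCG, Ser): 3 synonymous substitutions.
Codon 2 (UUA, Leu): 2 synonymous substitutions.
Codon 3 (AUA, Ile): 2 synonymous substitutions.
Codon 4 (CGA, Arg): 4 synonymous substitutions.
Total: 3 + 2 + 2 + 4 = 11.

11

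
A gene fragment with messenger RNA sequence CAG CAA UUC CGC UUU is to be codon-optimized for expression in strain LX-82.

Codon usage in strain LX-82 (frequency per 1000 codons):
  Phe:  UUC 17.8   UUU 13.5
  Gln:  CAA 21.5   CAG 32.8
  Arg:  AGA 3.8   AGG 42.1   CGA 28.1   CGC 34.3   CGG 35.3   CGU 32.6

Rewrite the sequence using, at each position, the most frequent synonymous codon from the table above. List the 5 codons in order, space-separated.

Codon 1 (Gln): best is CAG at 32.8.
Codon 2 (Gln): best is CAG at 32.8.
Codon 3 (Phe): best is UUC at 17.8.
Codon 4 (Arg): best is AGG at 42.1.
Codon 5 (Phe): best is UUC at 17.8.

CAG CAG UUC AGG UUC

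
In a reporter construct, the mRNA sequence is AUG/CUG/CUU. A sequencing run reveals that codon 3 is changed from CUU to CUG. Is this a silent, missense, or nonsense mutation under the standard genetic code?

Position 9 falls in codon 3: CUU → Leu.
After the substitution the codon is CUG → Leu.
Both encode Leu, so the change is synonymous.

silent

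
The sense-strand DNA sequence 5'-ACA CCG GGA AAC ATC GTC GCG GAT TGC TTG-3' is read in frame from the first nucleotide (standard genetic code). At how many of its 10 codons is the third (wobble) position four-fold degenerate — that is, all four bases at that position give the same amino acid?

5

Codon 1 ACA (Thr): third position 4-fold.
Codon 2 CCG (Pro): third position 4-fold.
Codon 3 GGA (Gly): third position 4-fold.
Codon 4 AAC (Asn): third position 2-fold.
Codon 5 ATC (Ile): third position 3-fold.
Codon 6 GTC (Val): third position 4-fold.
Codon 7 GCG (Ala): third position 4-fold.
Codon 8 GAT (Asp): third position 2-fold.
Codon 9 TGC (Cys): third position 2-fold.
Codon 10 TTG (Leu): third position 2-fold.
Four-fold degenerate third positions: 5.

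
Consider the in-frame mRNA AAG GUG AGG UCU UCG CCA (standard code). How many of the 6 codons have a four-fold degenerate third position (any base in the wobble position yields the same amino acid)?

4

Codon 1 AAG (Lys): third position 2-fold.
Codon 2 GUG (Val): third position 4-fold.
Codon 3 AGG (Arg): third position 2-fold.
Codon 4 UCU (Ser): third position 4-fold.
Codon 5 UCG (Ser): third position 4-fold.
Codon 6 CCA (Pro): third position 4-fold.
Four-fold degenerate third positions: 4.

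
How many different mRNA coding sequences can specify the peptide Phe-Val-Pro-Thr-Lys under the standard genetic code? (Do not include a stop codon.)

Phe: 2 codons.
Val: 4 codons.
Pro: 4 codons.
Thr: 4 codons.
Lys: 2 codons.
2 × 4 × 4 × 4 × 2 = 256.

256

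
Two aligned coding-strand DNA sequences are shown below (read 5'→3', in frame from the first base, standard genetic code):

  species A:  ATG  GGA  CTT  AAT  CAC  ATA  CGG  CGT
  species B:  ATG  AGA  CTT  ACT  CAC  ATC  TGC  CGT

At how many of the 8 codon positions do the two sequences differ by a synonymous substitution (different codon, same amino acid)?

Codon 1: ATG Met / ATG Met — identical.
Codon 2: GGA Gly / AGA Arg — nonsynonymous.
Codon 3: CTT Leu / CTT Leu — identical.
Codon 4: AAT Asn / ACT Thr — nonsynonymous.
Codon 5: CAC His / CAC His — identical.
Codon 6: ATA Ile / ATC Ile — synonymous.
Codon 7: CGG Arg / TGC Cys — nonsynonymous.
Codon 8: CGT Arg / CGT Arg — identical.
Synonymous differences: 1.

1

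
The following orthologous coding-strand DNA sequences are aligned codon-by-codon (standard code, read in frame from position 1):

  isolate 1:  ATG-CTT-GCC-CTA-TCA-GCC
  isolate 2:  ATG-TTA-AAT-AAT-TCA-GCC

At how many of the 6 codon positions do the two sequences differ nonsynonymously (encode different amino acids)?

2

Codon 1: ATG Met / ATG Met — identical.
Codon 2: CTT Leu / TTA Leu — synonymous.
Codon 3: GCC Ala / AAT Asn — nonsynonymous.
Codon 4: CTA Leu / AAT Asn — nonsynonymous.
Codon 5: TCA Ser / TCA Ser — identical.
Codon 6: GCC Ala / GCC Ala — identical.
Nonsynonymous differences: 2.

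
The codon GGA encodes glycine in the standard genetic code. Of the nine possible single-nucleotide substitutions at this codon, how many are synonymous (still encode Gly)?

3

Position 1: none → 0 synonymous.
Position 2: none → 0 synonymous.
Position 3: GGU, GGC, GGG → 3 synonymous.
Total: 0 + 0 + 3 = 3.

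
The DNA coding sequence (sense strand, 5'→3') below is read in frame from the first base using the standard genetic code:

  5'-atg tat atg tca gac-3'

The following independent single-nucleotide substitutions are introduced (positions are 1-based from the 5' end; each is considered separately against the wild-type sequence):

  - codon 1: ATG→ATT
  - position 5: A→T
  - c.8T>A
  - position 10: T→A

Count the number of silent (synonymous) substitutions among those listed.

0

Codon 1: ATG (Met) → ATT (Ile) — missense.
Codon 2: TAT (Tyr) → TTT (Phe) — missense.
Codon 3: ATG (Met) → AAG (Lys) — missense.
Codon 4: TCA (Ser) → ACA (Thr) — missense.
Synonymous: 0 of 4.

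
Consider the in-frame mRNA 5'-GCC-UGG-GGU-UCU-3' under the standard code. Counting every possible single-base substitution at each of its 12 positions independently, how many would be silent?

9

Codon 1 (GCC, Ala): 3 synonymous substitutions.
Codon 2 (UGG, Trp): 0 synonymous substitutions.
Codon 3 (GGU, Gly): 3 synonymous substitutions.
Codon 4 (UCU, Ser): 3 synonymous substitutions.
Total: 3 + 0 + 3 + 3 = 9.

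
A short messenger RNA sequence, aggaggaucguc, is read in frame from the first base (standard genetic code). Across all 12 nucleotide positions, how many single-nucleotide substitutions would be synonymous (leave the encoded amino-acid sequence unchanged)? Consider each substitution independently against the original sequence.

Codon 1 (AGG, Arg): 2 synonymous substitutions.
Codon 2 (AGG, Arg): 2 synonymous substitutions.
Codon 3 (AUC, Ile): 2 synonymous substitutions.
Codon 4 (GUC, Val): 3 synonymous substitutions.
Total: 2 + 2 + 2 + 3 = 9.

9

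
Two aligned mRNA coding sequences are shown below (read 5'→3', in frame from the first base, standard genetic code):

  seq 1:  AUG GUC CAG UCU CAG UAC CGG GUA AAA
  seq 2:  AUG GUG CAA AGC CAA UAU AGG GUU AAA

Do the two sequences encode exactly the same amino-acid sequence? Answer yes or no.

Codon 1: AUG Met / AUG Met — identical.
Codon 2: GUC Val / GUG Val — synonymous.
Codon 3: CAG Gln / CAA Gln — synonymous.
Codon 4: UCU Ser / AGC Ser — synonymous.
Codon 5: CAG Gln / CAA Gln — synonymous.
Codon 6: UAC Tyr / UAU Tyr — synonymous.
Codon 7: CGG Arg / AGG Arg — synonymous.
Codon 8: GUA Val / GUU Val — synonymous.
Codon 9: AAA Lys / AAA Lys — identical.
Nonsynonymous differences: 0 → same protein.

yes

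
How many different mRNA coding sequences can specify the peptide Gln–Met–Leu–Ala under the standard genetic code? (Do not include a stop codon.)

48

Gln: 2 codons.
Met: 1 codon.
Leu: 6 codons.
Ala: 4 codons.
2 × 1 × 6 × 4 = 48.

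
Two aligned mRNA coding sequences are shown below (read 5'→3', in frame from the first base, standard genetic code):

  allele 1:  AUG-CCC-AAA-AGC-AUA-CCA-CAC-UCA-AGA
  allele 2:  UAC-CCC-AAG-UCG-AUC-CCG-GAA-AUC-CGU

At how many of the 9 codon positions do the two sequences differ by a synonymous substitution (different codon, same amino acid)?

Codon 1: AUG Met / UAC Tyr — nonsynonymous.
Codon 2: CCC Pro / CCC Pro — identical.
Codon 3: AAA Lys / AAG Lys — synonymous.
Codon 4: AGC Ser / UCG Ser — synonymous.
Codon 5: AUA Ile / AUC Ile — synonymous.
Codon 6: CCA Pro / CCG Pro — synonymous.
Codon 7: CAC His / GAA Glu — nonsynonymous.
Codon 8: UCA Ser / AUC Ile — nonsynonymous.
Codon 9: AGA Arg / CGU Arg — synonymous.
Synonymous differences: 5.

5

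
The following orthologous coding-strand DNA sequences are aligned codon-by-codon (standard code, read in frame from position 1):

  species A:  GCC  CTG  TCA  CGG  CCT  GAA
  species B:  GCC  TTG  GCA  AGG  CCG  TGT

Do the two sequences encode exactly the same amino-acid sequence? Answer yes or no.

no

Codon 1: GCC Ala / GCC Ala — identical.
Codon 2: CTG Leu / TTG Leu — synonymous.
Codon 3: TCA Ser / GCA Ala — nonsynonymous.
Codon 4: CGG Arg / AGG Arg — synonymous.
Codon 5: CCT Pro / CCG Pro — synonymous.
Codon 6: GAA Glu / TGT Cys — nonsynonymous.
Nonsynonymous differences: 2 → different protein.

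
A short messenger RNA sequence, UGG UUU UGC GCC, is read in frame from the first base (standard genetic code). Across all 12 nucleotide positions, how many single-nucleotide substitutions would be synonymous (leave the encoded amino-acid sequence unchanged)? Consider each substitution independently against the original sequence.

5

Codon 1 (UGG, Trp): 0 synonymous substitutions.
Codon 2 (UUU, Phe): 1 synonymous substitution.
Codon 3 (UGC, Cys): 1 synonymous substitution.
Codon 4 (GCC, Ala): 3 synonymous substitutions.
Total: 0 + 1 + 1 + 3 = 5.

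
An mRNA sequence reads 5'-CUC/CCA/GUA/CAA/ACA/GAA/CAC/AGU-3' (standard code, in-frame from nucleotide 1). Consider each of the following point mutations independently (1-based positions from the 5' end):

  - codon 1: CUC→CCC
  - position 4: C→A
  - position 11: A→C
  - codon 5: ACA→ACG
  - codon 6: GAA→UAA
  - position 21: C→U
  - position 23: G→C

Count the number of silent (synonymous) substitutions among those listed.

2

Codon 1: CUC (Leu) → CCC (Pro) — missense.
Codon 2: CCA (Pro) → ACA (Thr) — missense.
Codon 4: CAA (Gln) → CCA (Pro) — missense.
Codon 5: ACA (Thr) → ACG (Thr) — synonymous.
Codon 6: GAA (Glu) → UAA (Stop) — nonsense.
Codon 7: CAC (His) → CAU (His) — synonymous.
Codon 8: AGU (Ser) → ACU (Thr) — missense.
Synonymous: 2 of 7.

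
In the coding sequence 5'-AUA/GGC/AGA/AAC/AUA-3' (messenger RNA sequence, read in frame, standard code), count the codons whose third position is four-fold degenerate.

Codon 1 AUA (Ile): third position 3-fold.
Codon 2 GGC (Gly): third position 4-fold.
Codon 3 AGA (Arg): third position 2-fold.
Codon 4 AAC (Asn): third position 2-fold.
Codon 5 AUA (Ile): third position 3-fold.
Four-fold degenerate third positions: 1.

1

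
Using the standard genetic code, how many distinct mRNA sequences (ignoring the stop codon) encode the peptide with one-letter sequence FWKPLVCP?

Phe: 2 codons.
Trp: 1 codon.
Lys: 2 codons.
Pro: 4 codons.
Leu: 6 codons.
Val: 4 codons.
Cys: 2 codons.
Pro: 4 codons.
2 × 1 × 2 × 4 × 6 × 4 × 2 × 4 = 3072.

3072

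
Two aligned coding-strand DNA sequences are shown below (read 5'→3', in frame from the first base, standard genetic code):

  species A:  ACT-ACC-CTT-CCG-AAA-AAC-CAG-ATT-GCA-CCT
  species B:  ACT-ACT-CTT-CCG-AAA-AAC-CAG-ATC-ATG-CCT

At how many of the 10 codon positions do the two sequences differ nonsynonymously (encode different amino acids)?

1

Codon 1: ACT Thr / ACT Thr — identical.
Codon 2: ACC Thr / ACT Thr — synonymous.
Codon 3: CTT Leu / CTT Leu — identical.
Codon 4: CCG Pro / CCG Pro — identical.
Codon 5: AAA Lys / AAA Lys — identical.
Codon 6: AAC Asn / AAC Asn — identical.
Codon 7: CAG Gln / CAG Gln — identical.
Codon 8: ATT Ile / ATC Ile — synonymous.
Codon 9: GCA Ala / ATG Met — nonsynonymous.
Codon 10: CCT Pro / CCT Pro — identical.
Nonsynonymous differences: 1.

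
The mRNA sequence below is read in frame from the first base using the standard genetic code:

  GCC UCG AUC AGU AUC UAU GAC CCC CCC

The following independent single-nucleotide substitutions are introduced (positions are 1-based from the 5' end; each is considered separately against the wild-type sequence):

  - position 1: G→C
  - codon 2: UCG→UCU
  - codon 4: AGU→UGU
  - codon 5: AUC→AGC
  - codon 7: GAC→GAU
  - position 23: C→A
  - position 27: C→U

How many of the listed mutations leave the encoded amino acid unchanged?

3

Codon 1: GCC (Ala) → CCC (Pro) — missense.
Codon 2: UCG (Ser) → UCU (Ser) — synonymous.
Codon 4: AGU (Ser) → UGU (Cys) — missense.
Codon 5: AUC (Ile) → AGC (Ser) — missense.
Codon 7: GAC (Asp) → GAU (Asp) — synonymous.
Codon 8: CCC (Pro) → CAC (His) — missense.
Codon 9: CCC (Pro) → CCU (Pro) — synonymous.
Synonymous: 3 of 7.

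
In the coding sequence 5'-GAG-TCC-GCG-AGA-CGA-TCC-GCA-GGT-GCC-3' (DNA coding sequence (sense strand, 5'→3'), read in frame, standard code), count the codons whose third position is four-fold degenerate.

Codon 1 GAG (Glu): third position 2-fold.
Codon 2 TCC (Ser): third position 4-fold.
Codon 3 GCG (Ala): third position 4-fold.
Codon 4 AGA (Arg): third position 2-fold.
Codon 5 CGA (Arg): third position 4-fold.
Codon 6 TCC (Ser): third position 4-fold.
Codon 7 GCA (Ala): third position 4-fold.
Codon 8 GGT (Gly): third position 4-fold.
Codon 9 GCC (Ala): third position 4-fold.
Four-fold degenerate third positions: 7.

7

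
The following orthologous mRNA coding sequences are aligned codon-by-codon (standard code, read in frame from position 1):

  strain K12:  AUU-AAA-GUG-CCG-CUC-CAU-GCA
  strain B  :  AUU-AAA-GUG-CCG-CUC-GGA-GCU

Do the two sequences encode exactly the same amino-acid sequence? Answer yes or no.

Codon 1: AUU Ile / AUU Ile — identical.
Codon 2: AAA Lys / AAA Lys — identical.
Codon 3: GUG Val / GUG Val — identical.
Codon 4: CCG Pro / CCG Pro — identical.
Codon 5: CUC Leu / CUC Leu — identical.
Codon 6: CAU His / GGA Gly — nonsynonymous.
Codon 7: GCA Ala / GCU Ala — synonymous.
Nonsynonymous differences: 1 → different protein.

no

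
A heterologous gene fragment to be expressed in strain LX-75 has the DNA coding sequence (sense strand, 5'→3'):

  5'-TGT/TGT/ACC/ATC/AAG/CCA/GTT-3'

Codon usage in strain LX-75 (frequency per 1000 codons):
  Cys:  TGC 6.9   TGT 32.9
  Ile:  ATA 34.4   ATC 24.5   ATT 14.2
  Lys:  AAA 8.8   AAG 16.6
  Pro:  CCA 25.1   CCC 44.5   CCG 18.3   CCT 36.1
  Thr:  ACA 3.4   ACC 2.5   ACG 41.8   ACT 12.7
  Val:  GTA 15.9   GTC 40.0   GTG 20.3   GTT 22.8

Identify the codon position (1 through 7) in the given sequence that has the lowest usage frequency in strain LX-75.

3

Codon 1 TGT (Cys): 32.9 per 1000.
Codon 2 TGT (Cys): 32.9 per 1000.
Codon 3 ACC (Thr): 2.5 per 1000.
Codon 4 ATC (Ile): 24.5 per 1000.
Codon 5 AAG (Lys): 16.6 per 1000.
Codon 6 CCA (Pro): 25.1 per 1000.
Codon 7 GTT (Val): 22.8 per 1000.
Lowest frequency is 2.5 at codon 3.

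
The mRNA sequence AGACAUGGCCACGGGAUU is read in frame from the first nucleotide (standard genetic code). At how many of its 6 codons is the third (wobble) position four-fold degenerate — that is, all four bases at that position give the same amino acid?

2

Codon 1 AGA (Arg): third position 2-fold.
Codon 2 CAU (His): third position 2-fold.
Codon 3 GGC (Gly): third position 4-fold.
Codon 4 CAC (His): third position 2-fold.
Codon 5 GGG (Gly): third position 4-fold.
Codon 6 AUU (Ile): third position 3-fold.
Four-fold degenerate third positions: 2.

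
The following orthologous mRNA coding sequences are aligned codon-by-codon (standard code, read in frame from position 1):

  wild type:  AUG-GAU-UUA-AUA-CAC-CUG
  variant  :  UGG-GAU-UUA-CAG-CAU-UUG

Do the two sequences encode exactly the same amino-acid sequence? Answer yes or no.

Codon 1: AUG Met / UGG Trp — nonsynonymous.
Codon 2: GAU Asp / GAU Asp — identical.
Codon 3: UUA Leu / UUA Leu — identical.
Codon 4: AUA Ile / CAG Gln — nonsynonymous.
Codon 5: CAC His / CAU His — synonymous.
Codon 6: CUG Leu / UUG Leu — synonymous.
Nonsynonymous differences: 2 → different protein.

no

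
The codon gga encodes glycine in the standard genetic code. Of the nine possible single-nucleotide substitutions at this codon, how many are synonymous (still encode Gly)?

3

Position 1: none → 0 synonymous.
Position 2: none → 0 synonymous.
Position 3: GGT, GGC, GGG → 3 synonymous.
Total: 0 + 0 + 3 = 3.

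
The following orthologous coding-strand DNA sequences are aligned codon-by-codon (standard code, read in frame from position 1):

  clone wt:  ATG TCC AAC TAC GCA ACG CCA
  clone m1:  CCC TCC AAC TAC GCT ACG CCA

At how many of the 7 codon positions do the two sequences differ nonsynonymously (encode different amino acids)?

1

Codon 1: ATG Met / CCC Pro — nonsynonymous.
Codon 2: TCC Ser / TCC Ser — identical.
Codon 3: AAC Asn / AAC Asn — identical.
Codon 4: TAC Tyr / TAC Tyr — identical.
Codon 5: GCA Ala / GCT Ala — synonymous.
Codon 6: ACG Thr / ACG Thr — identical.
Codon 7: CCA Pro / CCA Pro — identical.
Nonsynonymous differences: 1.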